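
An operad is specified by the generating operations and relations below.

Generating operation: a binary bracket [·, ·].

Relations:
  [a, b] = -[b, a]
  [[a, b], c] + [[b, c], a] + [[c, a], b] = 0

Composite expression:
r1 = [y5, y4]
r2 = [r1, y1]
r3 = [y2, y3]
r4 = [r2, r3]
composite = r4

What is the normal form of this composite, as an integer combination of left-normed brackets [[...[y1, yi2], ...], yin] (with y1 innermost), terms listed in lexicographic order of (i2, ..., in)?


[[[[y1, y4], y5], y2], y3] - [[[[y1, y4], y5], y3], y2] - [[[[y1, y5], y4], y2], y3] + [[[[y1, y5], y4], y3], y2]

Left-normed coefficients sit on the y1-initial expansion words.
Composite bracket: [[[y5, y4], y1], [y2, y3]]
The bracket unfolds into 16 signed words via [a, b] = ab - ba (2^4 = 16).
Coefficients come from the y1-initial words:
  sign of y1y4y5y2y3 is +1, so it contributes +[[[[y1, y4], y5], y2], y3]
  sign of y1y4y5y3y2 is -1, so it contributes -[[[[y1, y4], y5], y3], y2]
  sign of y1y5y4y2y3 is -1, so it contributes -[[[[y1, y5], y4], y2], y3]
  sign of y1y5y4y3y2 is +1, so it contributes +[[[[y1, y5], y4], y3], y2]


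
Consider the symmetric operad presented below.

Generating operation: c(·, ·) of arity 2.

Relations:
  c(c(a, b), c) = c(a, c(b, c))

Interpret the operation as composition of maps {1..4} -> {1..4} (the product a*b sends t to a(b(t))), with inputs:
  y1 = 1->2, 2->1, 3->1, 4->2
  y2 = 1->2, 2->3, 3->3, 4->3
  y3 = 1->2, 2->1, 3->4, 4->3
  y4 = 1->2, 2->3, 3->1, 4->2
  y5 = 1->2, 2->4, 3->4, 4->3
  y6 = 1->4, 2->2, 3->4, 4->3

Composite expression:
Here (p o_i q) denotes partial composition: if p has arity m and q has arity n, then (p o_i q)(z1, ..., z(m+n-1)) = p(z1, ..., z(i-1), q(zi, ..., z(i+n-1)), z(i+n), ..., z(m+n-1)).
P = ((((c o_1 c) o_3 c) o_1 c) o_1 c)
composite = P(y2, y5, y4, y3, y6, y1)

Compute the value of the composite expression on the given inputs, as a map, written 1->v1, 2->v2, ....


1->3, 2->3, 3->3, 4->3

c(y2, y5) = 1->3, 2->3, 3->3, 4->3
c(c(y2, y5), y4) = 1->3, 2->3, 3->3, 4->3
c(c(c(y2, y5), y4), y3) = 1->3, 2->3, 3->3, 4->3
c(y6, y1) = 1->2, 2->4, 3->4, 4->2
c(c(c(c(y2, y5), y4), y3), c(y6, y1)) = 1->3, 2->3, 3->3, 4->3


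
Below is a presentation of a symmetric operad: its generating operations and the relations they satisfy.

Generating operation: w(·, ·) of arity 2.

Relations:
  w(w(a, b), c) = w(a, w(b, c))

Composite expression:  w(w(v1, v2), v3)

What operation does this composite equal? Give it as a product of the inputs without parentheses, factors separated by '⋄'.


The w-tree's shape is irrelevant; the v-reading-order decides.
w(v1, v2) linearizes to v1 ⋄ v2
w(w(v1, v2), v3) linearizes to v1 ⋄ v2 ⋄ v3

v1 ⋄ v2 ⋄ v3


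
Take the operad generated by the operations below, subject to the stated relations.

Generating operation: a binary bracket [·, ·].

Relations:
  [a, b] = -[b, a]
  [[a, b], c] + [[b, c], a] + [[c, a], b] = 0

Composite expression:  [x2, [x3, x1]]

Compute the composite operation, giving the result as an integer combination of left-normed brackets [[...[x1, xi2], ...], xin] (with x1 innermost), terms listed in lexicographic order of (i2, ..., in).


In the tensor algebra, words opening x1 carry the x1-anchored form.
Composite bracket: [x2, [x3, x1]]
Applying ab - ba throughout gives 4 signed words (2^2 = 4).
Coefficients come from the x1-initial words:
  x1x3x2 appears with sign +1, giving the term +[[x1, x3], x2]

[[x1, x3], x2]


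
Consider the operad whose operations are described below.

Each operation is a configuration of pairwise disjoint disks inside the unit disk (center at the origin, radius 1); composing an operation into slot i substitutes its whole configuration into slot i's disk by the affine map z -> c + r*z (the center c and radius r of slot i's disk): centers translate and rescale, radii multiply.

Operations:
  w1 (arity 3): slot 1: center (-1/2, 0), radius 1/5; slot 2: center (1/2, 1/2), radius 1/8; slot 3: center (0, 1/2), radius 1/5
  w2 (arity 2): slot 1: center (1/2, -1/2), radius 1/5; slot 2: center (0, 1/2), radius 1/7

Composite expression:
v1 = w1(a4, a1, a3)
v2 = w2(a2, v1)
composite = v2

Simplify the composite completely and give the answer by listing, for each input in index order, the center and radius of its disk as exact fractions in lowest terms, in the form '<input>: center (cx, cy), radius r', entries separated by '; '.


a1: center (1/14, 4/7), radius 1/56; a2: center (1/2, -1/2), radius 1/5; a3: center (0, 4/7), radius 1/35; a4: center (-1/14, 1/2), radius 1/35

Affine substitution under w2: radii multiply and a-centers shift.
a2: after 1 affine step, its disk has center (1/2, -1/2), radius 1/5
a4: after 2 affine steps, its disk has center (-1/14, 1/2), radius 1/35
a1: after 2 affine steps, its disk has center (1/14, 4/7), radius 1/56
a3: after 2 affine steps, its disk has center (0, 4/7), radius 1/35


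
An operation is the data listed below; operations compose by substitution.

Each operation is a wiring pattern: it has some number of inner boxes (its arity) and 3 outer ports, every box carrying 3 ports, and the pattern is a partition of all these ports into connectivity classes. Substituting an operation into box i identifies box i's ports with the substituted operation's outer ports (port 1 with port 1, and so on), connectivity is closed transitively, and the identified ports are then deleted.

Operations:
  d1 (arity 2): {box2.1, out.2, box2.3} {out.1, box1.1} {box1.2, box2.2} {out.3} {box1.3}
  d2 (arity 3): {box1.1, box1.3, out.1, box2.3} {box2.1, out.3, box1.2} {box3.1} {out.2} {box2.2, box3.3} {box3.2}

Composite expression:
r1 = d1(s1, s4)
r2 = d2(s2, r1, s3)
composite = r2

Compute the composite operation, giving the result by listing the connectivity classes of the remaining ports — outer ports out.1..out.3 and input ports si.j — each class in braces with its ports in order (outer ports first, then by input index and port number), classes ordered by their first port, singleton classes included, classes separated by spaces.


{out.1, s2.1, s2.3} {out.2} {out.3, s1.1, s2.2} {s1.2, s4.2} {s1.3} {s3.1} {s3.2} {s3.3, s4.1, s4.3}

After gluing at d2, chains via deleted ports link the s-ports.
after d1, the pattern on (s1, s4) reads {out.1, s1.1} {out.2, s4.1, s4.3} {out.3} {s1.2, s4.2} {s1.3} (out.j = its outer ports)
after d2, the pattern on (s2, s1, s4, s3) reads {out.1, s2.1, s2.3} {out.2} {out.3, s1.1, s2.2} {s1.2, s4.2} {s1.3} {s3.1} {s3.2} {s3.3, s4.1, s4.3} (out.j = its outer ports)


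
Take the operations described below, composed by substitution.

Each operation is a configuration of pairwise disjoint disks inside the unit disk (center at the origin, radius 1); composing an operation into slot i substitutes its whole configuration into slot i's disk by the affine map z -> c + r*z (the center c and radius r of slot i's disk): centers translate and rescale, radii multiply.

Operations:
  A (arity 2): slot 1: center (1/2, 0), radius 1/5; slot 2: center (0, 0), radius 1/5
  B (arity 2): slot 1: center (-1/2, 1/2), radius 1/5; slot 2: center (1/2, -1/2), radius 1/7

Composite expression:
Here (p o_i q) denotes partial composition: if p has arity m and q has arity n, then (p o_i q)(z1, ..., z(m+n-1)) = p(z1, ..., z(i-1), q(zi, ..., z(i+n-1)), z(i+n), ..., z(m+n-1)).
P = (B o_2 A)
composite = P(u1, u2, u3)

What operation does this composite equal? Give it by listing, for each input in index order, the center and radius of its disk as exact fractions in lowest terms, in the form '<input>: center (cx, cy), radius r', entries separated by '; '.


Below B, radii multiply path by path; the u-disk centers shift.
for u1, the 1-step affine chain lands on center (-1/2, 1/2), radius 1/5
for u2, the 2-step affine chain lands on center (4/7, -1/2), radius 1/35
for u3, the 2-step affine chain lands on center (1/2, -1/2), radius 1/35

u1: center (-1/2, 1/2), radius 1/5; u2: center (4/7, -1/2), radius 1/35; u3: center (1/2, -1/2), radius 1/35


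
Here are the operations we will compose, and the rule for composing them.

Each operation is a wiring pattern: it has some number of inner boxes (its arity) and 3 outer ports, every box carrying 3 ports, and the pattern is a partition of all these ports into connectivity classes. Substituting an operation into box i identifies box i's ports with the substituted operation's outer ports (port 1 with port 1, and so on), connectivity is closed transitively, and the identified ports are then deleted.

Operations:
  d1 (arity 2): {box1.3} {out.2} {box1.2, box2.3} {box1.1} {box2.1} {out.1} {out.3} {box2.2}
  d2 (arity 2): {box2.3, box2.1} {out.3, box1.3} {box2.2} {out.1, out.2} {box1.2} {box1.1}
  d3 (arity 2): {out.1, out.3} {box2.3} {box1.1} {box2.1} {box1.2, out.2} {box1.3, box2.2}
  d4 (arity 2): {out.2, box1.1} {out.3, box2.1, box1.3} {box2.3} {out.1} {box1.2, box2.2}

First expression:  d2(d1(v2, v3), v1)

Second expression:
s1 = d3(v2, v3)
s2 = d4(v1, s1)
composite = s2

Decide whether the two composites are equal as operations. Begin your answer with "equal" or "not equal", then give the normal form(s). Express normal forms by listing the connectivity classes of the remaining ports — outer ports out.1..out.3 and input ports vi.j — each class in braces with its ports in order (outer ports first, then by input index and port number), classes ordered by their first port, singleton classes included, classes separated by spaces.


not equal; first: {out.1, out.2} {out.3} {v1.1, v1.3} {v1.2} {v2.1} {v2.2, v3.3} {v2.3} {v3.1} {v3.2}; second: {out.1} {out.2, v1.1} {out.3, v1.3} {v1.2, v2.2} {v2.1} {v2.3, v3.2} {v3.1} {v3.3}

The first expression reduces to {out.1, out.2} {out.3} {v1.1, v1.3} {v1.2} {v2.1} {v2.2, v3.3} {v2.3} {v3.1} {v3.2}
The second expression reduces to {out.1} {out.2, v1.1} {out.3, v1.3} {v1.2, v2.2} {v2.1} {v2.3, v3.2} {v3.1} {v3.3}
Different reductions; not equal.


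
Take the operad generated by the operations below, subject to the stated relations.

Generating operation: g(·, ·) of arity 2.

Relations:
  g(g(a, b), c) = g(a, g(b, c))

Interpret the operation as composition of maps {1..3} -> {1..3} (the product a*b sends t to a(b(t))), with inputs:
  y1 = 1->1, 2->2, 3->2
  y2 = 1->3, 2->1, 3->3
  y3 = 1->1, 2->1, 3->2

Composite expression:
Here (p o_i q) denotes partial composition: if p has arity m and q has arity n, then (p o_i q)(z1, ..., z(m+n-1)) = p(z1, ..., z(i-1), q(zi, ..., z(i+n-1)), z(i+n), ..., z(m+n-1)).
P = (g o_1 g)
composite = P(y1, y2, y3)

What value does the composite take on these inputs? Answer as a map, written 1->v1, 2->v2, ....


1->2, 2->2, 3->1

g(y1, y2) = 1->2, 2->1, 3->2
g(g(y1, y2), y3) = 1->2, 2->2, 3->1


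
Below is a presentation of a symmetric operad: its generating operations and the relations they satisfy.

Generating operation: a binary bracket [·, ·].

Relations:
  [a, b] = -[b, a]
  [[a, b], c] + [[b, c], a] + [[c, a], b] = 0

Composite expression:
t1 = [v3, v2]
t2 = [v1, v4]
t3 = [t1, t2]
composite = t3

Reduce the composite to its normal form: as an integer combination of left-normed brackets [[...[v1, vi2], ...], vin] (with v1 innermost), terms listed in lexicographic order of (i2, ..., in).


Expand each bracket as ab - ba; the v1-initial words give the coefficients.
Composite bracket: [[v3, v2], [v1, v4]]
Full expansion: 8 signed words from ab - ba (2^3 = 8).
Keep just the words that open with v1:
  v1v4v2v3 appears with sign +1, giving the term +[[[v1, v4], v2], v3]
  v1v4v3v2 appears with sign -1, giving the term -[[[v1, v4], v3], v2]

[[[v1, v4], v2], v3] - [[[v1, v4], v3], v2]


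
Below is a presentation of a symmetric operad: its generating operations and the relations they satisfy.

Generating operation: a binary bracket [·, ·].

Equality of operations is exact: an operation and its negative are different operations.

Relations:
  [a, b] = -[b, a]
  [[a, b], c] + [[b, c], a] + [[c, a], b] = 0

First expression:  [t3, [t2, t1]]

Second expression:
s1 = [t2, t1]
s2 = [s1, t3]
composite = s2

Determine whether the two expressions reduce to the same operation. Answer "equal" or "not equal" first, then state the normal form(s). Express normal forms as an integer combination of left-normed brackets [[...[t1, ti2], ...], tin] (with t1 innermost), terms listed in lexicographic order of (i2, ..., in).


Reducing the first expression gives [[t1, t2], t3]
Reducing the second expression gives -[[t1, t2], t3]
The normal forms differ: not equal.

not equal: they reduce to [[t1, t2], t3] and -[[t1, t2], t3]


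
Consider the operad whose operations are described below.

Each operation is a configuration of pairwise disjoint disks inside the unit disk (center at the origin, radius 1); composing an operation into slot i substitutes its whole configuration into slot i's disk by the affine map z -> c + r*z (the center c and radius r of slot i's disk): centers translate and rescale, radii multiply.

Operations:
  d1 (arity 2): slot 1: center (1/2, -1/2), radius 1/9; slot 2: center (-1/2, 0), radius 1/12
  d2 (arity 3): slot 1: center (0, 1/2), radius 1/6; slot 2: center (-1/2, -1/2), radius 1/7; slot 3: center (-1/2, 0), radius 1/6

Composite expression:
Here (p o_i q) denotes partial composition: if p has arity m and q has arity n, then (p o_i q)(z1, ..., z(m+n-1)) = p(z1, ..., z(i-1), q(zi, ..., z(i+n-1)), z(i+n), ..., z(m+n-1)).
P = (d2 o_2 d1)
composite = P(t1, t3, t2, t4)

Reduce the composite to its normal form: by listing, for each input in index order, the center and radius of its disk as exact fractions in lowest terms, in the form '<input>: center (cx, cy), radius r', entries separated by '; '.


t1: center (0, 1/2), radius 1/6; t2: center (-4/7, -1/2), radius 1/84; t3: center (-3/7, -4/7), radius 1/63; t4: center (-1/2, 0), radius 1/6

Only the slot chain above each t matters under d2; compose those maps.
input t1: applying the 1 nested substitution gives center (0, 1/2), radius 1/6
input t3: applying the 2 nested substitutions gives center (-3/7, -4/7), radius 1/63
input t2: applying the 2 nested substitutions gives center (-4/7, -1/2), radius 1/84
input t4: applying the 1 nested substitution gives center (-1/2, 0), radius 1/6


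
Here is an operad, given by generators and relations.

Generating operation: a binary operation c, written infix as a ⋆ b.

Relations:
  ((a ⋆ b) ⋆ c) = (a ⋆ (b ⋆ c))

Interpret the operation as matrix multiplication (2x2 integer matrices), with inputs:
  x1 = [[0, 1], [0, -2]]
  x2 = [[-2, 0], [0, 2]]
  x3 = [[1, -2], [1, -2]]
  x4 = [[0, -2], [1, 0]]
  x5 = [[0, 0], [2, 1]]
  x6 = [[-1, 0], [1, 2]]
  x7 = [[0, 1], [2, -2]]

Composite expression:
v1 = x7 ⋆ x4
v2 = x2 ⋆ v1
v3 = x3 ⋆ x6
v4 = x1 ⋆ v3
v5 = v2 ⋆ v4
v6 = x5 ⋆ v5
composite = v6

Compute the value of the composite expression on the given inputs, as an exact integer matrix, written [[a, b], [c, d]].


[[0, 0], [-24, -32]]

(x7 ⋆ x4) = [[1, 0], [-2, -4]]
(x2 ⋆ (x7 ⋆ x4)) = [[-2, 0], [-4, -8]]
(x3 ⋆ x6) = [[-3, -4], [-3, -4]]
(x1 ⋆ (x3 ⋆ x6)) = [[-3, -4], [6, 8]]
((x2 ⋆ (x7 ⋆ x4)) ⋆ (x1 ⋆ (x3 ⋆ x6))) = [[6, 8], [-36, -48]]
(x5 ⋆ ((x2 ⋆ (x7 ⋆ x4)) ⋆ (x1 ⋆ (x3 ⋆ x6)))) = [[0, 0], [-24, -32]]


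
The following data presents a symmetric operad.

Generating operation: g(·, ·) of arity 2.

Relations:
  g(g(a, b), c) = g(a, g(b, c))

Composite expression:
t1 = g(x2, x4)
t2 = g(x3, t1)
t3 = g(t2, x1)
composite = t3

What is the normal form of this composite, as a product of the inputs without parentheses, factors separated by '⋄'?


x3 ⋄ x2 ⋄ x4 ⋄ x1

The g-tree's shape is irrelevant; the x-reading-order decides.
g(x2, x4) reduces to x2 ⋄ x4
g(x3, g(x2, x4)) reduces to x3 ⋄ x2 ⋄ x4
g(g(x3, g(x2, x4)), x1) reduces to x3 ⋄ x2 ⋄ x4 ⋄ x1


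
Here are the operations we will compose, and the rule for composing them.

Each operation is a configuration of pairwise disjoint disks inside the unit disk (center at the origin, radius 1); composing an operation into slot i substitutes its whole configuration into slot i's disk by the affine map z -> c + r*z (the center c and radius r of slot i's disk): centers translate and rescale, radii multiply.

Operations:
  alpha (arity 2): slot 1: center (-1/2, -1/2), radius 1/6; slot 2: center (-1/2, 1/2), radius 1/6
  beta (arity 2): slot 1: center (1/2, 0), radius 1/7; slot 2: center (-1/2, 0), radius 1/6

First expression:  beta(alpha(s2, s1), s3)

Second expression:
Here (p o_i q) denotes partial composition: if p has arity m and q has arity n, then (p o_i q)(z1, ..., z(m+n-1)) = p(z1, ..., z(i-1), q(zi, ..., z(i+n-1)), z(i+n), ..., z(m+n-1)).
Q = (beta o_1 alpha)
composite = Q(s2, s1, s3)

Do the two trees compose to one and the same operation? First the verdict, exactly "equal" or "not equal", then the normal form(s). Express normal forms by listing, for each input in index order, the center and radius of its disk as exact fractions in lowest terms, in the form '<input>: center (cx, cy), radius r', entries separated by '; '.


equal; the common form is s1: center (3/7, 1/14), radius 1/42; s2: center (3/7, -1/14), radius 1/42; s3: center (-1/2, 0), radius 1/6

The first expression reduces to s1: center (3/7, 1/14), radius 1/42; s2: center (3/7, -1/14), radius 1/42; s3: center (-1/2, 0), radius 1/6
The second expression reduces to s1: center (3/7, 1/14), radius 1/42; s2: center (3/7, -1/14), radius 1/42; s3: center (-1/2, 0), radius 1/6
The forms coincide; equal.


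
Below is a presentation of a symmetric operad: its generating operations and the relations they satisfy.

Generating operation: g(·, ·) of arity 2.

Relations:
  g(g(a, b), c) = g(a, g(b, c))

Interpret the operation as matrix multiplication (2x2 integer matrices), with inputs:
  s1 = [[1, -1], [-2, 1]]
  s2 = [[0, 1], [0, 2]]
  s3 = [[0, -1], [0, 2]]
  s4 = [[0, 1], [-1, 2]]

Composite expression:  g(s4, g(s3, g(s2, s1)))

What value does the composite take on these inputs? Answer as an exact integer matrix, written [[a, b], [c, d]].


[[-8, 4], [-20, 10]]

g(s2, s1) = [[-2, 1], [-4, 2]]
g(s3, g(s2, s1)) = [[4, -2], [-8, 4]]
g(s4, g(s3, g(s2, s1))) = [[-8, 4], [-20, 10]]


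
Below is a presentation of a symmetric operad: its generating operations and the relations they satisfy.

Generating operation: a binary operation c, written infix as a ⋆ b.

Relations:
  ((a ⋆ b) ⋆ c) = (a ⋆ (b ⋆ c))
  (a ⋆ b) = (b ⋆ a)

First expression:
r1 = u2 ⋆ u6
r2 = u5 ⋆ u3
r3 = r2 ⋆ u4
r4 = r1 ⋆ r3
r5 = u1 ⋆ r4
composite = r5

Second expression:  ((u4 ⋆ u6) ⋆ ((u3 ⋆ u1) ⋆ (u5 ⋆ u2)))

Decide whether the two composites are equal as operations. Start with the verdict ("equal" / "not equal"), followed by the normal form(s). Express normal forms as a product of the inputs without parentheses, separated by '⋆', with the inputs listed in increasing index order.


equal; both compose to u1 ⋆ u2 ⋆ u3 ⋆ u4 ⋆ u5 ⋆ u6

The first expression, normalized: u1 ⋆ u2 ⋆ u3 ⋆ u4 ⋆ u5 ⋆ u6
The second expression, normalized: u1 ⋆ u2 ⋆ u3 ⋆ u4 ⋆ u5 ⋆ u6
The normal forms match — equal.


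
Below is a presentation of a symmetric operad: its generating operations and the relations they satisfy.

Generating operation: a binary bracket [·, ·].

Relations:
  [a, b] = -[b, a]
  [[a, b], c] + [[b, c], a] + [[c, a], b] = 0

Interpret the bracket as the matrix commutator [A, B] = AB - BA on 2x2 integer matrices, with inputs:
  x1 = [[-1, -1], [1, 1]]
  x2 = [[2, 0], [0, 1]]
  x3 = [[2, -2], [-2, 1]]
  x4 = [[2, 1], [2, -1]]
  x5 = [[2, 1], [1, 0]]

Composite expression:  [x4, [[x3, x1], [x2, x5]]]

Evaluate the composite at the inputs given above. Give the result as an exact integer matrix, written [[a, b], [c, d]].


[[8, -28], [32, -8]]

[x3, x1] = [[-4, -5], [3, 4]]
[x2, x5] = [[0, 1], [-1, 0]]
[[x3, x1], [x2, x5]] = [[2, -8], [-8, -2]]
[x4, [[x3, x1], [x2, x5]]] = [[8, -28], [32, -8]]


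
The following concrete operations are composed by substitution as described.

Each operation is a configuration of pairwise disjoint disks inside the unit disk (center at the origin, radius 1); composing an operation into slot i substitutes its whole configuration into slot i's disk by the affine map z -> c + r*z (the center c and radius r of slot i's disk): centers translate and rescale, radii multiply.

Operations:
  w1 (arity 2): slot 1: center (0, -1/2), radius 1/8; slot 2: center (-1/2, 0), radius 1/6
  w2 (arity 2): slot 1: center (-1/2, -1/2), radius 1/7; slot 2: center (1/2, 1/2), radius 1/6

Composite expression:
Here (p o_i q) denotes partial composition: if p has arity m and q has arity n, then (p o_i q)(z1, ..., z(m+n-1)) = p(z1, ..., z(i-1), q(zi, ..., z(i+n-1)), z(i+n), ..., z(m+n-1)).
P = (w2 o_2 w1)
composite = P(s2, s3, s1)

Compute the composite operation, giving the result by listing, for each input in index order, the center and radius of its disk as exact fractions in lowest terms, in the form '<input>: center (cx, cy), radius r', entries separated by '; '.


Follow each s-input down from w2: c' goes to c + r*c', radius to r*r'.
tracing s2 down its 1-map path: center (-1/2, -1/2), radius 1/7
tracing s3 down its 2-map path: center (1/2, 5/12), radius 1/48
tracing s1 down its 2-map path: center (5/12, 1/2), radius 1/36

s1: center (5/12, 1/2), radius 1/36; s2: center (-1/2, -1/2), radius 1/7; s3: center (1/2, 5/12), radius 1/48


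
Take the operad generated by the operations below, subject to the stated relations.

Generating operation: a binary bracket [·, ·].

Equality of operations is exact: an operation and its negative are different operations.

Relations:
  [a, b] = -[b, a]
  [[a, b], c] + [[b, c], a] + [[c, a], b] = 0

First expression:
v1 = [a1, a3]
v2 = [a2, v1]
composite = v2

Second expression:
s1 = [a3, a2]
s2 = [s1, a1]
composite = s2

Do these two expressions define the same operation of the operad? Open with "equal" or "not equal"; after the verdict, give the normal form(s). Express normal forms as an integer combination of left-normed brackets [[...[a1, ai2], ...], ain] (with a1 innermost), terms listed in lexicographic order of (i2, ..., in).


not equal; the first gives -[[a1, a3], a2] and the second [[a1, a2], a3] - [[a1, a3], a2]

The first expression reduces to -[[a1, a3], a2]
The second expression reduces to [[a1, a2], a3] - [[a1, a3], a2]
The forms do not match — not equal.


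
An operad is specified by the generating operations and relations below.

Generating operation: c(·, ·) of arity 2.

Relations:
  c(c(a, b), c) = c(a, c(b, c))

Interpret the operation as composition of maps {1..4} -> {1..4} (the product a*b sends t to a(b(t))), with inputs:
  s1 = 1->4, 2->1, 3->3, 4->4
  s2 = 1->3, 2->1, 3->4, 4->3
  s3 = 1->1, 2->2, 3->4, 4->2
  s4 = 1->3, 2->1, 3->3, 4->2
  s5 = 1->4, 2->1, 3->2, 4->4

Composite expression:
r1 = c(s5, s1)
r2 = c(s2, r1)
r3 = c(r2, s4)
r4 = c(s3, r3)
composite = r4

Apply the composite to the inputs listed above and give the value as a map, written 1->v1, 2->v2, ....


c(s5, s1) = 1->4, 2->4, 3->2, 4->4
c(s2, c(s5, s1)) = 1->3, 2->3, 3->1, 4->3
c(c(s2, c(s5, s1)), s4) = 1->1, 2->3, 3->1, 4->3
c(s3, c(c(s2, c(s5, s1)), s4)) = 1->1, 2->4, 3->1, 4->4

1->1, 2->4, 3->1, 4->4


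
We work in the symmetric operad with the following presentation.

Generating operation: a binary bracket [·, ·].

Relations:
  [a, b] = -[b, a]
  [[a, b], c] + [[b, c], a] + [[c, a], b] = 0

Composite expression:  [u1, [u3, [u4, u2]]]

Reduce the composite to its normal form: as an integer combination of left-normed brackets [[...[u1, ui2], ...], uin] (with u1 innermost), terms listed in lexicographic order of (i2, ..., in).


[[[u1, u2], u4], u3] - [[[u1, u3], u2], u4] + [[[u1, u3], u4], u2] - [[[u1, u4], u2], u3]

Antisymmetry and Jacobi reduce to u1-anchored left-normed brackets.
Composite bracket: [u1, [u3, [u4, u2]]]
Each bracket splits as ab - ba, giving 8 signed words (2^3 = 8).
Words beginning with u1 determine it all:
  word u1u2u4u3 has sign +1, contributing +[[[u1, u2], u4], u3]
  word u1u3u2u4 has sign -1, contributing -[[[u1, u3], u2], u4]
  word u1u3u4u2 has sign +1, contributing +[[[u1, u3], u4], u2]
  word u1u4u2u3 has sign -1, contributing -[[[u1, u4], u2], u3]


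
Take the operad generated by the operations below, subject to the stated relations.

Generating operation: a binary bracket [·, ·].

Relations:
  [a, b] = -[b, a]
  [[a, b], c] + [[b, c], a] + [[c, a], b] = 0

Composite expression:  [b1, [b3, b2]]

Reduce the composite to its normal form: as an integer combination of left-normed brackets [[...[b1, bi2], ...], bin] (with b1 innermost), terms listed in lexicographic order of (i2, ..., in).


-[[b1, b2], b3] + [[b1, b3], b2]

Skip Jacobi rewriting: expand, keep b1-initial words, read off terms.
Composite bracket: [b1, [b3, b2]]
Full expansion: 4 signed words from ab - ba (2^2 = 4).
The b1-initial words carry the normal form:
  the word b1b2b3 carries sign -1 and contributes -[[b1, b2], b3]
  the word b1b3b2 carries sign +1 and contributes +[[b1, b3], b2]


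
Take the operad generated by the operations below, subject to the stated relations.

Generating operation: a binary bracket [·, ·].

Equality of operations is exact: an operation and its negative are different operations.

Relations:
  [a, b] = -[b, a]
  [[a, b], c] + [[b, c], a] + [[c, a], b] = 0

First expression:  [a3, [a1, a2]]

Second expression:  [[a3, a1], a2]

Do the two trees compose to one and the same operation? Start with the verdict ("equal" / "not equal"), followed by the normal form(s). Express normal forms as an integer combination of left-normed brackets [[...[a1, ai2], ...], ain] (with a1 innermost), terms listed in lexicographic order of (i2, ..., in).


not equal; the first gives -[[a1, a2], a3] and the second -[[a1, a3], a2]


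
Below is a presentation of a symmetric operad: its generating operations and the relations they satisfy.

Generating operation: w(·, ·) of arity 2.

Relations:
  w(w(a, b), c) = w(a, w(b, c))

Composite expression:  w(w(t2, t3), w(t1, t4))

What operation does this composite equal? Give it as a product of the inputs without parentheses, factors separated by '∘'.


t2 ∘ t3 ∘ t1 ∘ t4

Key point: w is associative — brackets drop, the t-order remains.
w(t2, t3) reduces to t2 ∘ t3
w(t1, t4) reduces to t1 ∘ t4
w(w(t2, t3), w(t1, t4)) reduces to t2 ∘ t3 ∘ t1 ∘ t4


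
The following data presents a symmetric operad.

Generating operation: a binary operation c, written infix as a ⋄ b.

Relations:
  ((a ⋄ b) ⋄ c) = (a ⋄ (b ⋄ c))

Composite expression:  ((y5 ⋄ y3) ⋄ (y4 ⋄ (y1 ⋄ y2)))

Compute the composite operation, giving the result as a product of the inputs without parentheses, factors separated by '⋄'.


y5 ⋄ y3 ⋄ y4 ⋄ y1 ⋄ y2

Key point: c is associative — brackets drop, the y-order remains.
(y5 ⋄ y3) linearizes to y5 ⋄ y3
(y1 ⋄ y2) linearizes to y1 ⋄ y2
(y4 ⋄ (y1 ⋄ y2)) linearizes to y4 ⋄ y1 ⋄ y2
((y5 ⋄ y3) ⋄ (y4 ⋄ (y1 ⋄ y2))) linearizes to y5 ⋄ y3 ⋄ y4 ⋄ y1 ⋄ y2


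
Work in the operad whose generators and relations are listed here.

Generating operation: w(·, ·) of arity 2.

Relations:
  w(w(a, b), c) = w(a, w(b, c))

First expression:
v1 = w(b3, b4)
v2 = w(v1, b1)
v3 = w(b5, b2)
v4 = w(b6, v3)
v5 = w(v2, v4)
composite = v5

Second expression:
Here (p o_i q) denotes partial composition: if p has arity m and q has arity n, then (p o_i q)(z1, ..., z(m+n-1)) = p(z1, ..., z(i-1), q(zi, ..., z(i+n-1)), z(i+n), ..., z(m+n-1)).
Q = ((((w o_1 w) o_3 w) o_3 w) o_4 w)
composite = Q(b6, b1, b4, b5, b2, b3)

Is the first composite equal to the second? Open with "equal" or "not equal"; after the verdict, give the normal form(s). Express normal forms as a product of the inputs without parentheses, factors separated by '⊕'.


not equal — first b3 ⊕ b4 ⊕ b1 ⊕ b6 ⊕ b5 ⊕ b2, second b6 ⊕ b1 ⊕ b4 ⊕ b5 ⊕ b2 ⊕ b3

The first expression, normalized: b3 ⊕ b4 ⊕ b1 ⊕ b6 ⊕ b5 ⊕ b2
The second expression, normalized: b6 ⊕ b1 ⊕ b4 ⊕ b5 ⊕ b2 ⊕ b3
Distinct normal forms: not equal.


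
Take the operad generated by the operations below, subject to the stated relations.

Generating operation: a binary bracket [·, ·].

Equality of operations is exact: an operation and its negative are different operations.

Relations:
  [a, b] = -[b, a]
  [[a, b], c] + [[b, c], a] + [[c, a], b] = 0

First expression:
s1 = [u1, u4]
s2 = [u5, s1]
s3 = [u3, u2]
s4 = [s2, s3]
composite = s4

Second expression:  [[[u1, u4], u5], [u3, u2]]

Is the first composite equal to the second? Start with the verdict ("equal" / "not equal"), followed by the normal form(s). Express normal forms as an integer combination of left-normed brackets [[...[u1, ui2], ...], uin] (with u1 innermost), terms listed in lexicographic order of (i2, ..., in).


The first expression reduces to [[[[u1, u4], u5], u2], u3] - [[[[u1, u4], u5], u3], u2]
The second expression reduces to -[[[[u1, u4], u5], u2], u3] + [[[[u1, u4], u5], u3], u2]
Different reductions; not equal.

not equal; first: [[[[u1, u4], u5], u2], u3] - [[[[u1, u4], u5], u3], u2]; second: -[[[[u1, u4], u5], u2], u3] + [[[[u1, u4], u5], u3], u2]


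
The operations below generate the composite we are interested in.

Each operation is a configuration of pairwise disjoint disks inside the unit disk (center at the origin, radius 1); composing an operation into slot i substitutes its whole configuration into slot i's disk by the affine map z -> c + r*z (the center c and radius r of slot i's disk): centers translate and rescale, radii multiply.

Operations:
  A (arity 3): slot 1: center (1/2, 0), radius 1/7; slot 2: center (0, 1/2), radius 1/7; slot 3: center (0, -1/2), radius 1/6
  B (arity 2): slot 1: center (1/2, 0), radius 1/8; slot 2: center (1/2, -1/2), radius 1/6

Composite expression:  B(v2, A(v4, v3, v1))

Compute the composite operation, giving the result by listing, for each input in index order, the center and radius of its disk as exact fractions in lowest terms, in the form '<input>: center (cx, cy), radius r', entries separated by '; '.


Affine substitution under B: radii multiply and v-centers shift.
v2: after 1 affine step, its disk has center (1/2, 0), radius 1/8
v4: after 2 affine steps, its disk has center (7/12, -1/2), radius 1/42
v3: after 2 affine steps, its disk has center (1/2, -5/12), radius 1/42
v1: after 2 affine steps, its disk has center (1/2, -7/12), radius 1/36

v1: center (1/2, -7/12), radius 1/36; v2: center (1/2, 0), radius 1/8; v3: center (1/2, -5/12), radius 1/42; v4: center (7/12, -1/2), radius 1/42


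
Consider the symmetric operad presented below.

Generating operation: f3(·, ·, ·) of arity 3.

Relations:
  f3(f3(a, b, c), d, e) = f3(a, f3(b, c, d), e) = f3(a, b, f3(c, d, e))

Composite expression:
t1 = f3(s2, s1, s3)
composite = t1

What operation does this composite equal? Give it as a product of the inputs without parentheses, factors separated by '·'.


s2 · s1 · s3

Under associativity of f3, the answer is the s's in reading order.
f3(s2, s1, s3) reduces to s2 · s1 · s3


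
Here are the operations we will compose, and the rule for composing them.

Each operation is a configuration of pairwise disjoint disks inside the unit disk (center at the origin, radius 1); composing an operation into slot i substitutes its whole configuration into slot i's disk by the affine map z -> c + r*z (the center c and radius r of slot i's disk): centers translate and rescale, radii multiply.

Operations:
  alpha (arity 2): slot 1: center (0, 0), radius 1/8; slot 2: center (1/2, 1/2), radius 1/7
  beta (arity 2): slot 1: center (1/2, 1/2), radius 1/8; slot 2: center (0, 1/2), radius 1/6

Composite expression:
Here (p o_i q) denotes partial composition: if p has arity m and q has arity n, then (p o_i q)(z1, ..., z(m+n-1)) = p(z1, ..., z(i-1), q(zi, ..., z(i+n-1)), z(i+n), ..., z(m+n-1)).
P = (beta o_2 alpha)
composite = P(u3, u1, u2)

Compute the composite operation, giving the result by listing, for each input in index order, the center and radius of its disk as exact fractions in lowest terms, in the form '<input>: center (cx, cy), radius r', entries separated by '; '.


u1: center (0, 1/2), radius 1/48; u2: center (1/12, 7/12), radius 1/42; u3: center (1/2, 1/2), radius 1/8

Below beta, radii multiply path by path; the u-disk centers shift.
u3: after 1 affine step, its disk has center (1/2, 1/2), radius 1/8
u1: after 2 affine steps, its disk has center (0, 1/2), radius 1/48
u2: after 2 affine steps, its disk has center (1/12, 7/12), radius 1/42


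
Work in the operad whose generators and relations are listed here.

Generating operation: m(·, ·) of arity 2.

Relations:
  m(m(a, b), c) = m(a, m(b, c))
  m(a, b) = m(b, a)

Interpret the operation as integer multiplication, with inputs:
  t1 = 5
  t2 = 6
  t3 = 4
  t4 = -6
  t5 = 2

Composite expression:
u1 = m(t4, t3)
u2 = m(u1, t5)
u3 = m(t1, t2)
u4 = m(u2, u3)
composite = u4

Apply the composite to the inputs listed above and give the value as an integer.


-1440


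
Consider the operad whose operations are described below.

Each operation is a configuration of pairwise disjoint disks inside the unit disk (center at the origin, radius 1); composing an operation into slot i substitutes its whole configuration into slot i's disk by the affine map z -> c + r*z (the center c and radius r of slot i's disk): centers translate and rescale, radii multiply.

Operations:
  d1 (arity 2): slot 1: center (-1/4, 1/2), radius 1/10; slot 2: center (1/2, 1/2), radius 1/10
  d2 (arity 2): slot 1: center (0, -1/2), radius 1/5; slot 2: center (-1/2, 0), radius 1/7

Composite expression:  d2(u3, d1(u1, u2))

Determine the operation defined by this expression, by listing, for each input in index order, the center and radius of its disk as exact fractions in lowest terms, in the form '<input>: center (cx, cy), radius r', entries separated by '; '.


u1: center (-15/28, 1/14), radius 1/70; u2: center (-3/7, 1/14), radius 1/70; u3: center (0, -1/2), radius 1/5

Affine substitution under d2: radii multiply and u-centers shift.
input u3: composing its 1 substitution step yields center (0, -1/2), radius 1/5
input u1: composing its 2 substitution steps yields center (-15/28, 1/14), radius 1/70
input u2: composing its 2 substitution steps yields center (-3/7, 1/14), radius 1/70


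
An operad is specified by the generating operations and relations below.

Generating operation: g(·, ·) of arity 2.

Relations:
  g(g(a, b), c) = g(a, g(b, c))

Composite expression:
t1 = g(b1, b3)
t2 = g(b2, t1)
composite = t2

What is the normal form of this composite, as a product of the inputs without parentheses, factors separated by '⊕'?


All parenthesizations of g agree; list the b-inputs left to right.
g(b1, b3) collapses to b1 ⊕ b3
g(b2, g(b1, b3)) collapses to b2 ⊕ b1 ⊕ b3

b2 ⊕ b1 ⊕ b3


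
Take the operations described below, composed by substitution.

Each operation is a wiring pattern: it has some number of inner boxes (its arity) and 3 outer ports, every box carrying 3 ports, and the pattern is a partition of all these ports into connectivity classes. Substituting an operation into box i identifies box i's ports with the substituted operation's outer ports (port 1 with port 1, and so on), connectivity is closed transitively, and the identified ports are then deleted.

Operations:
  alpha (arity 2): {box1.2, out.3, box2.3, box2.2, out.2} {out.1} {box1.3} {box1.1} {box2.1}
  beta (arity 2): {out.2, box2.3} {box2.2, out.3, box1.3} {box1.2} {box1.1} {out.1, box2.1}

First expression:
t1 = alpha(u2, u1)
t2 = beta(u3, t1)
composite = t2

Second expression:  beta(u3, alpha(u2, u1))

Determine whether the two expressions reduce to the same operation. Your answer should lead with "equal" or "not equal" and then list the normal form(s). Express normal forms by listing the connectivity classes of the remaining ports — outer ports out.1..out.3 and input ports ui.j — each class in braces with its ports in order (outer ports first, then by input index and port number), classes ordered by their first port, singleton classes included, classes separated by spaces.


equal; the common form is {out.1} {out.2, out.3, u1.2, u1.3, u2.2, u3.3} {u1.1} {u2.1} {u2.3} {u3.1} {u3.2}

The first composite normalizes to {out.1} {out.2, out.3, u1.2, u1.3, u2.2, u3.3} {u1.1} {u2.1} {u2.3} {u3.1} {u3.2}
The second composite normalizes to {out.1} {out.2, out.3, u1.2, u1.3, u2.2, u3.3} {u1.1} {u2.1} {u2.3} {u3.1} {u3.2}
Identical normal forms: equal.


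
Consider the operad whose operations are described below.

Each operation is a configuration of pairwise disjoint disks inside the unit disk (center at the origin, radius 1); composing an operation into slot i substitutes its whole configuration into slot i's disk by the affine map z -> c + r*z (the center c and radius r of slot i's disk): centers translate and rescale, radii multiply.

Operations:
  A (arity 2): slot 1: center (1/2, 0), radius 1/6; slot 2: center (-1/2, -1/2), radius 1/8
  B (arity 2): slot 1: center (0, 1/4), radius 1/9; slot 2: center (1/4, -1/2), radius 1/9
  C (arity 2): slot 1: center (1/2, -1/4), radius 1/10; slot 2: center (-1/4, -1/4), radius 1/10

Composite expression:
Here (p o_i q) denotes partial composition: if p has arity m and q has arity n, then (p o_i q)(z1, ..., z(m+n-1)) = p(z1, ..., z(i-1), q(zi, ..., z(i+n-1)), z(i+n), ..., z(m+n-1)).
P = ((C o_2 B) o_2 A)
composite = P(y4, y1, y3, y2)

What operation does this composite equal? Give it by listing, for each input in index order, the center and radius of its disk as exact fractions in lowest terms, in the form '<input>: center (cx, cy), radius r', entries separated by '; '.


y1: center (-11/45, -9/40), radius 1/540; y2: center (-9/40, -3/10), radius 1/90; y3: center (-23/90, -83/360), radius 1/720; y4: center (1/2, -1/4), radius 1/10


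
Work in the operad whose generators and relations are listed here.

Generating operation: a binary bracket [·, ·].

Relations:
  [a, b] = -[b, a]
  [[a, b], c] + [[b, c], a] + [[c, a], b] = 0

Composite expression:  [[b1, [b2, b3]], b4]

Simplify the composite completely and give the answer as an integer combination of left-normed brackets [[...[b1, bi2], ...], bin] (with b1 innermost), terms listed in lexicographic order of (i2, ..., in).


Antisymmetry and Jacobi reduce to b1-anchored left-normed brackets.
Composite bracket: [[b1, [b2, b3]], b4]
Under [a, b] = ab - ba we get 8 signed associative words (2^3 = 8).
Keep just the words that open with b1:
  b1b2b3b4 appears with sign +1, giving the term +[[[b1, b2], b3], b4]
  b1b3b2b4 appears with sign -1, giving the term -[[[b1, b3], b2], b4]

[[[b1, b2], b3], b4] - [[[b1, b3], b2], b4]


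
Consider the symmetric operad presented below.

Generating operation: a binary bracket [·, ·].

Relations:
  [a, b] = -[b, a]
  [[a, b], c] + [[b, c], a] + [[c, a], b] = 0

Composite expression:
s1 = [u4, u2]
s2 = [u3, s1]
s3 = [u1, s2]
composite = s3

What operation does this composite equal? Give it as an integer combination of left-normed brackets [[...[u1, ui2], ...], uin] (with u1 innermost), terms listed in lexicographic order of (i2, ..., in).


[[[u1, u2], u4], u3] - [[[u1, u3], u2], u4] + [[[u1, u3], u4], u2] - [[[u1, u4], u2], u3]


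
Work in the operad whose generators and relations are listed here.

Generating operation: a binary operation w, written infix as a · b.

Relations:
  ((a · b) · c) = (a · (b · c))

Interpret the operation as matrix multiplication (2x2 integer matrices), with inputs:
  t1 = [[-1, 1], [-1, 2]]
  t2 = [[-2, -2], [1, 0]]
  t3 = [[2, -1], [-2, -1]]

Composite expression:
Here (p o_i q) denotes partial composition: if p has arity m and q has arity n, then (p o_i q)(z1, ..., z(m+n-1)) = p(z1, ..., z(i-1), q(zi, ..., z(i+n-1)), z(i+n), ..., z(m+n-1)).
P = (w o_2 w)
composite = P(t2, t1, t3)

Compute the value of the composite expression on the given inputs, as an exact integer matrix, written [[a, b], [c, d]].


[[20, 2], [-4, 0]]


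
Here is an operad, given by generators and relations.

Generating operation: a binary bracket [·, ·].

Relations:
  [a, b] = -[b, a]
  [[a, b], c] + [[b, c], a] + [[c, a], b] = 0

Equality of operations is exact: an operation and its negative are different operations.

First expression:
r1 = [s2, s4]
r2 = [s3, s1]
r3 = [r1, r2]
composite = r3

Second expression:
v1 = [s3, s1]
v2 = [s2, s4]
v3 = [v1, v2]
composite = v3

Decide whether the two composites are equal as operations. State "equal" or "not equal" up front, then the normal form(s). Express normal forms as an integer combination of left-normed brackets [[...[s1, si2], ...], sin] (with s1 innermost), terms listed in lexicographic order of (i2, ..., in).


not equal — first [[[s1, s3], s2], s4] - [[[s1, s3], s4], s2], second -[[[s1, s3], s2], s4] + [[[s1, s3], s4], s2]

The first expression, normalized: [[[s1, s3], s2], s4] - [[[s1, s3], s4], s2]
The second expression, normalized: -[[[s1, s3], s2], s4] + [[[s1, s3], s4], s2]
They disagree, so not equal.
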